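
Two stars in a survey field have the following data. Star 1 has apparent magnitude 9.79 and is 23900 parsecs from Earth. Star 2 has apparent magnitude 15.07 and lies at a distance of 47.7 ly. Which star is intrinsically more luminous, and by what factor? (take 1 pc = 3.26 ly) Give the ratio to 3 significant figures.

Star 1 is more luminous, by a factor of 3.45×10^8.

Star 1: M = m − 5 log₁₀ d + 5 = 9.79 − 5·4.3784 + 5 = -7.102
Star 2: d = 47.7 ly / 3.26 = 14.63 pc
Star 2: M = m − 5 log₁₀ d + 5 = 15.07 − 5·1.1653 + 5 = 14.243
ΔM = M_1 − M_2 = -7.102 − (14.243) = -21.345; smaller M is more luminous → Star 1.
L ratio = 10^(0.4 |ΔM|) = 10^8.538 = 3.453×10^8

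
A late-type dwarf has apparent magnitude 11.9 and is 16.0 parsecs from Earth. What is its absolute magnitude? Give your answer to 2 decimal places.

M ≈ 10.88

5 log₁₀(d/10 pc) = 5 log₁₀(16.00) − 5 = 1.021
M = m − 5 log₁₀(d/10) = 11.9 − 1.021 = 10.879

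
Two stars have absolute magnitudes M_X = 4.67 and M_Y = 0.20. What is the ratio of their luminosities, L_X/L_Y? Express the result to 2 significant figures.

L_X/L_Y ≈ 0.016

ΔM = M_X − M_Y = 4.47
L_X/L_Y = 10^(−0.4 ΔM) = 10^-1.788 = 0.01629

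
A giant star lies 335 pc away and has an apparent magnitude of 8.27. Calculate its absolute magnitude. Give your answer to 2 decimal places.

5 log₁₀(d/10 pc) = 5 log₁₀(335.0) − 5 = 7.625
M = m − 5 log₁₀(d/10) = 8.27 − 7.625 = 0.645

M ≈ 0.64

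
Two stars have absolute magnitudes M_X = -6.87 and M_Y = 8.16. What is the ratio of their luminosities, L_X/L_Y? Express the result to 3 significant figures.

ΔM = M_X − M_Y = -15.03
L_X/L_Y = 10^(−0.4 ΔM) = 10^6.012 = 1.028×10^6

L_X/L_Y ≈ 1.03×10^6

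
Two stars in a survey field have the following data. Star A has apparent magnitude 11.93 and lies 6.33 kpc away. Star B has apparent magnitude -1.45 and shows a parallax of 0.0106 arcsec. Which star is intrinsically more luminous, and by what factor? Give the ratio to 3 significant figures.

Star B is more luminous, by a factor of 50.0.

Star A: d = 6.33 kpc = 6330 pc
Star A: M = m − 5 log₁₀ d + 5 = 11.93 − 5·3.8014 + 5 = -2.077
Star B: d = 1/p = 1/0.0106″ = 94.34 pc
Star B: M = m − 5 log₁₀ d + 5 = -1.45 − 5·1.9747 + 5 = -6.323
ΔM = M_A − M_B = -2.077 − (-6.323) = 4.246; smaller M is more luminous → Star B.
L ratio = 10^(0.4 |ΔM|) = 10^1.699 = 49.96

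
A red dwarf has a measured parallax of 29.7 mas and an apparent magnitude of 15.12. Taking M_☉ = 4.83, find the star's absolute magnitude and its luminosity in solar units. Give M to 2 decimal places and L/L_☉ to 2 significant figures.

d = 1/p = 1000/29.7 mas = 33.67 pc
M = m − 5 log₁₀ d + 5 = 15.12 − 5·1.5272 + 5 = 12.484
M − M_☉ = 12.484 − 4.83 = 7.654
L/L_☉ = 10^(−0.4 × 7.654) = 8.679×10^-4

M ≈ 12.48; L/L_☉ ≈ 8.7×10^-4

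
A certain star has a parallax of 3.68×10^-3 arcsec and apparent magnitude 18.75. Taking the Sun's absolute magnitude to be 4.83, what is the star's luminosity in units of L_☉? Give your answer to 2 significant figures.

L/L_☉ ≈ 2.0×10^-3

d = 1/p = 1/3.68×10^-3″ = 271.7 pc
M = m − 5 log₁₀ d + 5 = 18.75 − 5·2.4342 + 5 = 11.579
M − M_☉ = 11.579 − 4.83 = 6.749
L/L_☉ = 10^(−0.4 × 6.749) = 1.997×10^-3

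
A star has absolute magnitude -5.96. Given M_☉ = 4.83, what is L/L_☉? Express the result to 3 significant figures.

M − M_☉ = -5.96 − 4.83 = -10.790
L/L_☉ = 10^(−0.4 (M − M_☉)) = 10^4.316 = 20700

L/L_☉ ≈ 20700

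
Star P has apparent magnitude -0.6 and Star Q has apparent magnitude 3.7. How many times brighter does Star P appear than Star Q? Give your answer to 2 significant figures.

52

Δm = -0.6 − (3.7) = -4.3
Flux ratio = 10^(−0.4 Δm) = 10^(−0.4 × -4.3) = 10^1.720 = 52.48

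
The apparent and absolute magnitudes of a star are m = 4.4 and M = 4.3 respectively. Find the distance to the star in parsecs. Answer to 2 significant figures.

μ = m − M = 0.100
m − M = 5 log₁₀ d − 5
log₁₀ d = (m − M)/5 + 1 = 1.0200
d = 10^1.0200 = 10.47 pc

d ≈ 10 pc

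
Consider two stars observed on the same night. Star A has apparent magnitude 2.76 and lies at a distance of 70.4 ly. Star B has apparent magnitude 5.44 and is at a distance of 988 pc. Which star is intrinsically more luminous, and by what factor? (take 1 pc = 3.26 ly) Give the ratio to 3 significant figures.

Star A: d = 70.4 ly / 3.26 = 21.60 pc
Star A: M = m − 5 log₁₀ d + 5 = 2.76 − 5·1.3344 + 5 = 1.088
Star B: M = m − 5 log₁₀ d + 5 = 5.44 − 5·2.9948 + 5 = -4.534
ΔM = M_A − M_B = 1.088 − (-4.534) = 5.622; smaller M is more luminous → Star B.
L ratio = 10^(0.4 |ΔM|) = 10^2.249 = 177.3

Star B is more luminous, by a factor of 177.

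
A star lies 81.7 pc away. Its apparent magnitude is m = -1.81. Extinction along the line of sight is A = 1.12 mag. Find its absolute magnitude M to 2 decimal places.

5 log₁₀(d/10 pc) = 5 log₁₀(81.70) − 5 = 4.561
M = m − 5 log₁₀(d/10) − A = -1.81 − 4.561 − 1.12 = -7.491

M ≈ -7.49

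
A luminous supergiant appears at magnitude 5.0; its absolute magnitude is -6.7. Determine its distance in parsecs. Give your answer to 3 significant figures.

μ = m − M = 11.700
m − M = 5 log₁₀ d − 5
log₁₀ d = (m − M)/5 + 1 = 3.3400
d = 10^3.3400 = 2188 pc

d ≈ 2190 pc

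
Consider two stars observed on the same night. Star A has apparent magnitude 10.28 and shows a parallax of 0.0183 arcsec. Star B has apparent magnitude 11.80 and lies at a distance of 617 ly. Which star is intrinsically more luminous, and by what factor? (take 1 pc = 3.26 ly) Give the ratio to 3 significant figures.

Star B is more luminous, by a factor of 2.96.

Star A: d = 1/p = 1/0.0183″ = 54.64 pc
Star A: M = m − 5 log₁₀ d + 5 = 10.28 − 5·1.7375 + 5 = 6.592
Star B: d = 617 ly / 3.26 = 189.3 pc
Star B: M = m − 5 log₁₀ d + 5 = 11.80 − 5·2.2771 + 5 = 5.415
ΔM = M_A − M_B = 6.592 − (5.415) = 1.178; smaller M is more luminous → Star B.
L ratio = 10^(0.4 |ΔM|) = 10^0.471 = 2.958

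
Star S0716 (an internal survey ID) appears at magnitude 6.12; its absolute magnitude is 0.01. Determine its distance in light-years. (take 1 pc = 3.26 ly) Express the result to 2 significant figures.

Distance modulus: m − M = 6.12 − (0.01) = 6.110
m − M = 5 log₁₀ d − 5
log₁₀ d = (m − M)/5 + 1 = 2.2220
d = 10^2.2220 = 166.7 pc
= 543.5 ly

d ≈ 540 ly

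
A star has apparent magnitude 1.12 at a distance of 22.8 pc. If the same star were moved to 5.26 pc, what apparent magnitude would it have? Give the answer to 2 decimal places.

m ≈ -2.06

Flux ∝ 1/d², so Δm = 5 log₁₀(d₂/d₁) = 5 log₁₀(5.26/22.8) = -3.185
m₂ = m₁ + Δm = 1.12 + (-3.185) = -2.065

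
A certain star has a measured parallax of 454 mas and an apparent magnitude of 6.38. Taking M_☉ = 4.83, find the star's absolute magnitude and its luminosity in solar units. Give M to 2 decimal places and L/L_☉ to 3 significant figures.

M ≈ 9.67; L/L_☉ ≈ 0.0116

d = 1/p = 1000/454 mas = 2.203 pc
M = m − 5 log₁₀ d + 5 = 6.38 − 5·0.3429 + 5 = 9.665
M − M_☉ = 9.665 − 4.83 = 4.835
L/L_☉ = 10^(−0.4 × 4.835) = 0.01164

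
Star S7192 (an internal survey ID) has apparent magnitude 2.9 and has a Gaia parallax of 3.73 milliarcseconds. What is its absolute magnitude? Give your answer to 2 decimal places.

M ≈ -4.24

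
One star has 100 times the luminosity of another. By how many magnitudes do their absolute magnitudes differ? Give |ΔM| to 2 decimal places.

Pogson: ΔM = −2.5 log₁₀(ratio) = −2.5 log₁₀(100) = −2.5 × 2.0000 = -5.000

|ΔM| ≈ 5.00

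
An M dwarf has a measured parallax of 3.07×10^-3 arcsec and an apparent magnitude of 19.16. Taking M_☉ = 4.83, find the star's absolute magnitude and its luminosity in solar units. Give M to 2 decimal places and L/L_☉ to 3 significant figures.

M ≈ 11.60; L/L_☉ ≈ 1.97×10^-3

d = 1/p = 1/3.07×10^-3″ = 325.7 pc
M = m − 5 log₁₀ d + 5 = 19.16 − 5·2.5129 + 5 = 11.596
M − M_☉ = 11.596 − 4.83 = 6.766
L/L_☉ = 10^(−0.4 × 6.766) = 1.967×10^-3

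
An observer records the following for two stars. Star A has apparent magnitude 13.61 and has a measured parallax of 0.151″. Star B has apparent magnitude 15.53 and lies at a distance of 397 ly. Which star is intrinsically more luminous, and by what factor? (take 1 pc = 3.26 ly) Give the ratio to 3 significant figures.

Star A: d = 1/p = 1/0.151″ = 6.623 pc
Star A: M = m − 5 log₁₀ d + 5 = 13.61 − 5·0.8210 + 5 = 14.505
Star B: d = 397 ly / 3.26 = 121.8 pc
Star B: M = m − 5 log₁₀ d + 5 = 15.53 − 5·2.0856 + 5 = 10.102
ΔM = M_A − M_B = 14.505 − (10.102) = 4.403; smaller M is more luminous → Star B.
L ratio = 10^(0.4 |ΔM|) = 10^1.761 = 57.69

Star B is more luminous, by a factor of 57.7.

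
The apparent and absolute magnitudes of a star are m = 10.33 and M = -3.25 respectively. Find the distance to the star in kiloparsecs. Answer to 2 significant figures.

d ≈ 5.2 kpc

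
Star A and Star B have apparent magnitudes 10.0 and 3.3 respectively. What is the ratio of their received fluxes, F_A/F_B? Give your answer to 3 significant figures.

F_A/F_B ≈ 2.09×10^-3

Magnitude difference = 6.7
Flux ratio = 10^(−0.4 Δm) = 10^(−0.4 × 6.7) = 10^-2.680 = 2.089×10^-3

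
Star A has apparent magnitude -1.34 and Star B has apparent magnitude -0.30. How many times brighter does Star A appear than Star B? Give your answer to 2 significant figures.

2.6

Δm = -1.34 − (-0.30) = -1.04
Flux ratio = 10^(−0.4 Δm) = 10^(−0.4 × -1.04) = 10^0.416 = 2.606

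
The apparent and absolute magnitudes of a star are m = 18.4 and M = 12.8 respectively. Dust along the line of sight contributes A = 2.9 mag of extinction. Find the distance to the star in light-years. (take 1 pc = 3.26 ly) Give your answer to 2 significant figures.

m − M = 5 log₁₀(d/10 pc) + A  ⇒  18.4 − (12.8) − 2.9 = 5 log₁₀(d/10)
2.700 = 5 log₁₀(d/10)
log₁₀ d = (m − M − A)/5 + 1 = 1.5400
d = 10^1.5400 = 34.67 pc
= 113.0 ly

d ≈ 110 ly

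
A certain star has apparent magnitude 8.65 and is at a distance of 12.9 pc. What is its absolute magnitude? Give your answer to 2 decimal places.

M ≈ 8.10

5 log₁₀(d/10 pc) = 5 log₁₀(12.90) − 5 = 0.553
M = m − 5 log₁₀(d/10) = 8.65 − 0.553 = 8.097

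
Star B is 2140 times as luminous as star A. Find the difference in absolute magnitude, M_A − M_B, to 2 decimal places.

M_A − M_B ≈ 8.33

Pogson: ΔM = −2.5 log₁₀(ratio) = −2.5 log₁₀(2140) = −2.5 × 3.3304 = -8.326
Star B is brighter so has the smaller magnitude: M_A − M_B is positive.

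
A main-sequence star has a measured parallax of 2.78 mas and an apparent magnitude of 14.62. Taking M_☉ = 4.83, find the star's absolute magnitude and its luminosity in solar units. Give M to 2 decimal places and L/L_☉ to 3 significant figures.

M ≈ 6.84; L/L_☉ ≈ 0.157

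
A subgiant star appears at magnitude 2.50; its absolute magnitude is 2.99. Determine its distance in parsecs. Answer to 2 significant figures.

μ = m − M = -0.490
m − M = 5 log₁₀ d − 5
log₁₀ d = (m − M)/5 + 1 = 0.9020
d = 10^0.9020 = 7.980 pc

d ≈ 8.0 pc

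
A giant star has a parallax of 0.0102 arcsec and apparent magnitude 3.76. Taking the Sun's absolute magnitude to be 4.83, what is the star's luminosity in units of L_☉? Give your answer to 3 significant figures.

L/L_☉ ≈ 258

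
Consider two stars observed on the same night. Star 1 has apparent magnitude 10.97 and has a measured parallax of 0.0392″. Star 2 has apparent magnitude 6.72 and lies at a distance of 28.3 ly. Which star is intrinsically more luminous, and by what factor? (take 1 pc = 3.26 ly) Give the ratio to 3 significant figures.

Star 2 is more luminous, by a factor of 5.80.

Star 1: d = 1/p = 1/0.0392″ = 25.51 pc
Star 1: M = m − 5 log₁₀ d + 5 = 10.97 − 5·1.4067 + 5 = 8.936
Star 2: d = 28.3 ly / 3.26 = 8.681 pc
Star 2: M = m − 5 log₁₀ d + 5 = 6.72 − 5·0.9386 + 5 = 7.027
ΔM = M_1 − M_2 = 8.936 − (7.027) = 1.909; smaller M is more luminous → Star 2.
L ratio = 10^(0.4 |ΔM|) = 10^0.764 = 5.804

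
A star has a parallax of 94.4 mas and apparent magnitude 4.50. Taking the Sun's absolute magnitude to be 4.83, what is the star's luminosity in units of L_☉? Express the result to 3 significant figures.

L/L_☉ ≈ 1.52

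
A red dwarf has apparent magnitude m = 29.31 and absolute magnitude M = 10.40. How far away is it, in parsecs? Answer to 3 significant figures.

Distance modulus: m − M = 29.31 − (10.40) = 18.910
m − M = 5 log₁₀ d − 5
log₁₀ d = (m − M)/5 + 1 = 4.7820
d = 10^4.7820 = 60530 pc

d ≈ 60500 pc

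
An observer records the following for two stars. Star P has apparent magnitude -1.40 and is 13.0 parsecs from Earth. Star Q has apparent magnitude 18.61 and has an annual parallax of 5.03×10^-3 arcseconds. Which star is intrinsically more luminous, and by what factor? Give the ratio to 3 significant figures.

Star P is more luminous, by a factor of 432000.

Star P: M = m − 5 log₁₀ d + 5 = -1.40 − 5·1.1139 + 5 = -1.970
Star Q: d = 1/p = 1/5.03×10^-3″ = 198.8 pc
Star Q: M = m − 5 log₁₀ d + 5 = 18.61 − 5·2.2984 + 5 = 12.118
ΔM = M_P − M_Q = -1.970 − (12.118) = -14.088; smaller M is more luminous → Star P.
L ratio = 10^(0.4 |ΔM|) = 10^5.635 = 431500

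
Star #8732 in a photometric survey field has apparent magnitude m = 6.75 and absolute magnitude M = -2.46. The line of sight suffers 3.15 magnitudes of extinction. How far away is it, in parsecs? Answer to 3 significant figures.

d ≈ 163 pc

m − M = 5 log₁₀(d/10 pc) + A  ⇒  6.75 − (-2.46) − 3.15 = 5 log₁₀(d/10)
6.060 = 5 log₁₀(d/10)
log₁₀ d = (m − M − A)/5 + 1 = 2.2120
d = 10^2.2120 = 162.9 pc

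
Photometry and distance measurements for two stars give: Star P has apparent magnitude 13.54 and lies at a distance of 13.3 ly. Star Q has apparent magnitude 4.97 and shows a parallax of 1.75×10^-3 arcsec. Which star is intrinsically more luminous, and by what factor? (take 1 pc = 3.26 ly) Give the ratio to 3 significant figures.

Star Q is more luminous, by a factor of 5.26×10^7.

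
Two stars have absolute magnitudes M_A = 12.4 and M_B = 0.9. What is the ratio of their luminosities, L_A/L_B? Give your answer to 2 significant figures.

ΔM = M_A − M_B = 11.5
L_A/L_B = 10^(−0.4 ΔM) = 10^-4.600 = 2.512×10^-5

L_A/L_B ≈ 2.5×10^-5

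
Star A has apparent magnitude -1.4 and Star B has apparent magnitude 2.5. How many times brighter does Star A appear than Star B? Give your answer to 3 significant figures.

Magnitude difference = -3.9
Flux ratio = 10^(−0.4 Δm) = 10^(−0.4 × -3.9) = 10^1.560 = 36.31

36.3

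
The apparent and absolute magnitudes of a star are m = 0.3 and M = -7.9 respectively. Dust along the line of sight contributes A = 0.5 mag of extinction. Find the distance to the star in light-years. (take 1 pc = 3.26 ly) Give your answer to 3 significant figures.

m − M = 5 log₁₀(d/10 pc) + A  ⇒  0.3 − (-7.9) − 0.5 = 5 log₁₀(d/10)
7.700 = 5 log₁₀(d/10)
log₁₀ d = (m − M − A)/5 + 1 = 2.5400
d = 10^2.5400 = 346.7 pc
= 1130 ly

d ≈ 1130 ly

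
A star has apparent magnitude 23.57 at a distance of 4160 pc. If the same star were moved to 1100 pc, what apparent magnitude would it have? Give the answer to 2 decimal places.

Flux ∝ 1/d², so Δm = 5 log₁₀(d₂/d₁) = 5 log₁₀(1100/4160) = -2.889
m₂ = m₁ + Δm = 23.57 + (-2.889) = 20.681

m ≈ 20.68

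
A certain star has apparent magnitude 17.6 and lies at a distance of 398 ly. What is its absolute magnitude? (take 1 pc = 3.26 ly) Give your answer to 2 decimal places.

d = 398 ly / 3.26 = 122.1 pc
5 log₁₀(d/10 pc) = 5 log₁₀(122.1) − 5 = 5.433
M = m − 5 log₁₀(d/10) = 17.6 − 5.433 = 12.167

M ≈ 12.17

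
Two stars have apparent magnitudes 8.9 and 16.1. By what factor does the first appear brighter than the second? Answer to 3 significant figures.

Magnitude difference = -7.2
Flux ratio = 10^(−0.4 Δm) = 10^(−0.4 × -7.2) = 10^2.880 = 758.6

759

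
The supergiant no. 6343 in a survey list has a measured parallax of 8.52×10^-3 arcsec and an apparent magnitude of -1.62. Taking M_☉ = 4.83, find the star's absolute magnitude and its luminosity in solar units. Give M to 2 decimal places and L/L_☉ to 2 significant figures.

d = 1/p = 1/8.52×10^-3″ = 117.4 pc
M = m − 5 log₁₀ d + 5 = -1.62 − 5·2.0696 + 5 = -6.968
M − M_☉ = -6.968 − 4.83 = -11.798
L/L_☉ = 10^(−0.4 × -11.798) = 52370

M ≈ -6.97; L/L_☉ ≈ 52000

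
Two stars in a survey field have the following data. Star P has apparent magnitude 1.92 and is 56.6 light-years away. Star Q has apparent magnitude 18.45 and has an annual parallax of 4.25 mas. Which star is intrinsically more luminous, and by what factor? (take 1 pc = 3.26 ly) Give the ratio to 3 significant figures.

Star P is more luminous, by a factor of 22300.

Star P: d = 56.6 ly / 3.26 = 17.36 pc
Star P: M = m − 5 log₁₀ d + 5 = 1.92 − 5·1.2396 + 5 = 0.722
Star Q: p = 4.25 mas = 4.25×10^-3″ → d = 1/p = 235.3 pc
Star Q: M = m − 5 log₁₀ d + 5 = 18.45 − 5·2.3716 + 5 = 11.592
ΔM = M_P − M_Q = 0.722 − (11.592) = -10.870; smaller M is more luminous → Star P.
L ratio = 10^(0.4 |ΔM|) = 10^4.348 = 22280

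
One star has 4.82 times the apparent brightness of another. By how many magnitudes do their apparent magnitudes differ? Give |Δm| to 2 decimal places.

Pogson: Δm = −2.5 log₁₀(ratio) = −2.5 log₁₀(4.82) = −2.5 × 0.6830 = -1.708

|Δm| ≈ 1.71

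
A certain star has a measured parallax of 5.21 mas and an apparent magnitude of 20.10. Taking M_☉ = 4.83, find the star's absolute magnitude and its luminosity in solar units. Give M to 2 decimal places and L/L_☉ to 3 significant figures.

d = 1/p = 1000/5.21 mas = 191.9 pc
M = m − 5 log₁₀ d + 5 = 20.10 − 5·2.2832 + 5 = 13.684
M − M_☉ = 13.684 − 4.83 = 8.854
L/L_☉ = 10^(−0.4 × 8.854) = 2.873×10^-4

M ≈ 13.68; L/L_☉ ≈ 2.87×10^-4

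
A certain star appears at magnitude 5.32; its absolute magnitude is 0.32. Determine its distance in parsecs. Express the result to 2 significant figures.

μ = m − M = 5.000
m − M = 5 log₁₀ d − 5
log₁₀ d = (m − M)/5 + 1 = 2.0000
d = 10^2.0000 = 100.0 pc

d ≈ 100 pc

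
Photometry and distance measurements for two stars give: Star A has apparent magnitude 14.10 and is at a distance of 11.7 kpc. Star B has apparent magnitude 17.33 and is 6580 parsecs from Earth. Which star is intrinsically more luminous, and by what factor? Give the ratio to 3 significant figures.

Star A: d = 11.7 kpc = 11700 pc
Star A: M = m − 5 log₁₀ d + 5 = 14.10 − 5·4.0682 + 5 = -1.241
Star B: M = m − 5 log₁₀ d + 5 = 17.33 − 5·3.8182 + 5 = 3.239
ΔM = M_A − M_B = -1.241 − (3.239) = -4.480; smaller M is more luminous → Star A.
L ratio = 10^(0.4 |ΔM|) = 10^1.792 = 61.93

Star A is more luminous, by a factor of 61.9.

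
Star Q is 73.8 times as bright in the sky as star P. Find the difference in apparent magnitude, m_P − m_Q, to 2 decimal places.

m_P − m_Q ≈ 4.67

Pogson: Δm = −2.5 log₁₀(ratio) = −2.5 log₁₀(73.8) = −2.5 × 1.8681 = -4.670
Star Q is brighter so has the smaller magnitude: m_P − m_Q is positive.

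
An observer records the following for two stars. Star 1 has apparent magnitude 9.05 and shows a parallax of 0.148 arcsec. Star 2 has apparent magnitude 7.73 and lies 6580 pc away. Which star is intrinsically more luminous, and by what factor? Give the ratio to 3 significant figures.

Star 2 is more luminous, by a factor of 3.20×10^6.

Star 1: d = 1/p = 1/0.148″ = 6.757 pc
Star 1: M = m − 5 log₁₀ d + 5 = 9.05 − 5·0.8297 + 5 = 9.901
Star 2: M = m − 5 log₁₀ d + 5 = 7.73 − 5·3.8182 + 5 = -6.361
ΔM = M_1 − M_2 = 9.901 − (-6.361) = 16.262; smaller M is more luminous → Star 2.
L ratio = 10^(0.4 |ΔM|) = 10^6.505 = 3.199×10^6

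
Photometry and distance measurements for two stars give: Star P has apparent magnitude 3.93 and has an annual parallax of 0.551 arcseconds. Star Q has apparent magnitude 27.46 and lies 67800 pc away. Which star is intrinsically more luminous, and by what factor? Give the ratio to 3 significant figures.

Star P is more luminous, by a factor of 1.85.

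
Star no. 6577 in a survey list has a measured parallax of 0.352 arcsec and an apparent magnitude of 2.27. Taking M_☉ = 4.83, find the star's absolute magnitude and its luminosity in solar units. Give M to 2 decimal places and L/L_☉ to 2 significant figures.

d = 1/p = 1/0.352″ = 2.841 pc
M = m − 5 log₁₀ d + 5 = 2.27 − 5·0.4535 + 5 = 5.003
M − M_☉ = 5.003 − 4.83 = 0.173
L/L_☉ = 10^(−0.4 × 0.173) = 0.8529

M ≈ 5.00; L/L_☉ ≈ 0.85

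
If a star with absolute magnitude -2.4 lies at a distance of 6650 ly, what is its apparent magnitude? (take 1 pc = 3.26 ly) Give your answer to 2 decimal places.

d = 6650 ly / 3.26 = 2040 pc
m = M + 5 log₁₀ d − 5 = -2.4 + 5·3.3096 − 5 = 9.148

m ≈ 9.15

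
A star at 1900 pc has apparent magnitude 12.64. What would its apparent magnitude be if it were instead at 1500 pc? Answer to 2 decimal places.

m ≈ 12.13

Flux ∝ 1/d², so Δm = 5 log₁₀(d₂/d₁) = 5 log₁₀(1500/1900) = -0.513
m₂ = m₁ + Δm = 12.64 + (-0.513) = 12.127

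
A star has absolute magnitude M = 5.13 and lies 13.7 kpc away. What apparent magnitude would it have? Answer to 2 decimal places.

d = 13.7 kpc = 13700 pc
m = M + 5 log₁₀ d − 5 = 5.13 + 5·4.1367 − 5 = 20.814

m ≈ 20.81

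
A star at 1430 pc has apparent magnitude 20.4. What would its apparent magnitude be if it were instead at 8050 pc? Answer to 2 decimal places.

Flux ∝ 1/d², so Δm = 5 log₁₀(d₂/d₁) = 5 log₁₀(8050/1430) = 3.752
m₂ = m₁ + Δm = 20.4 + (3.752) = 24.152

m ≈ 24.15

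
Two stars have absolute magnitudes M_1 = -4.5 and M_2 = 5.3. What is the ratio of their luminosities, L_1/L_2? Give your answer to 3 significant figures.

L_1/L_2 ≈ 8320

ΔM = M_1 − M_2 = -9.8
L_1/L_2 = 10^(−0.4 ΔM) = 10^3.920 = 8318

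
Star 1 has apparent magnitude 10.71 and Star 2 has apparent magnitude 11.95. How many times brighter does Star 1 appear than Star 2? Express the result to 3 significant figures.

Δm = 10.71 − (11.95) = -1.24
Flux ratio = 10^(−0.4 Δm) = 10^(−0.4 × -1.24) = 10^0.496 = 3.133

3.13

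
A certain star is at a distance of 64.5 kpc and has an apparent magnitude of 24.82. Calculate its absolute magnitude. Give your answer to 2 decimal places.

d = 64.5 kpc = 64500 pc
5 log₁₀(d/10 pc) = 5 log₁₀(64500) − 5 = 19.048
M = m − 5 log₁₀(d/10) = 24.82 − 19.048 = 5.772

M ≈ 5.77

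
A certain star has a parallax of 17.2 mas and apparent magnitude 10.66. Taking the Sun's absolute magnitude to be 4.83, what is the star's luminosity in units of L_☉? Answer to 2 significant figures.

L/L_☉ ≈ 0.16

d = 1/p = 1000/17.2 mas = 58.14 pc
M = m − 5 log₁₀ d + 5 = 10.66 − 5·1.7645 + 5 = 6.838
M − M_☉ = 6.838 − 4.83 = 2.008
L/L_☉ = 10^(−0.4 × 2.008) = 0.1574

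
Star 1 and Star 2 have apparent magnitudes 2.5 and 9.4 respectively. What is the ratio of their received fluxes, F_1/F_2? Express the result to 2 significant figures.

F_1/F_2 ≈ 580

Magnitude difference = -6.9
Flux ratio = 10^(−0.4 Δm) = 10^(−0.4 × -6.9) = 10^2.760 = 575.4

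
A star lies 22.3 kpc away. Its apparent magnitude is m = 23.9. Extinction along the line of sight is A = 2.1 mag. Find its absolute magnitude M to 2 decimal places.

M ≈ 5.06

d = 22.3 kpc = 22300 pc
5 log₁₀(d/10 pc) = 5 log₁₀(22300) − 5 = 16.742
M = m − 5 log₁₀(d/10) − A = 23.9 − 16.742 − 2.1 = 5.058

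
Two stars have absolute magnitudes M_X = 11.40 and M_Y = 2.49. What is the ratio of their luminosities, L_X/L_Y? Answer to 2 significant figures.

ΔM = M_X − M_Y = 8.91
L_X/L_Y = 10^(−0.4 ΔM) = 10^-3.564 = 2.729×10^-4

L_X/L_Y ≈ 2.7×10^-4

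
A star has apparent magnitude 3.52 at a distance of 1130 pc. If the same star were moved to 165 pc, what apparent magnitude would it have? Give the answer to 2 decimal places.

m ≈ -0.66

Flux ∝ 1/d², so Δm = 5 log₁₀(d₂/d₁) = 5 log₁₀(165/1130) = -4.178
m₂ = m₁ + Δm = 3.52 + (-4.178) = -0.658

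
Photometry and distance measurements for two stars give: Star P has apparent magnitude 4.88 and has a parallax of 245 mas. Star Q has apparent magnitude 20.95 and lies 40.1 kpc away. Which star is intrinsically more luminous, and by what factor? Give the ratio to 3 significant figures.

Star Q is more luminous, by a factor of 36.0.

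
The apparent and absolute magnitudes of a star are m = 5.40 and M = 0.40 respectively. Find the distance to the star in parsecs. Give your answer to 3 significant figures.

d ≈ 100 pc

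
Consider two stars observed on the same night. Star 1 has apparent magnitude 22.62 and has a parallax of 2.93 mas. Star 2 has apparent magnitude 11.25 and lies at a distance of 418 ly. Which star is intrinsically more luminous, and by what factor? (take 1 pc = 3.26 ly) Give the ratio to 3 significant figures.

Star 2 is more luminous, by a factor of 4980.

Star 1: p = 2.93 mas = 2.93×10^-3″ → d = 1/p = 341.3 pc
Star 1: M = m − 5 log₁₀ d + 5 = 22.62 − 5·2.5331 + 5 = 14.954
Star 2: d = 418 ly / 3.26 = 128.2 pc
Star 2: M = m − 5 log₁₀ d + 5 = 11.25 − 5·2.1080 + 5 = 5.710
ΔM = M_1 − M_2 = 14.954 − (5.710) = 9.244; smaller M is more luminous → Star 2.
L ratio = 10^(0.4 |ΔM|) = 10^3.698 = 4985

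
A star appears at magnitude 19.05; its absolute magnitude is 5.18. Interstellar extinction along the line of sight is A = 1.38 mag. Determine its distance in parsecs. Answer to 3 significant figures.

m − M = 5 log₁₀(d/10 pc) + A  ⇒  19.05 − (5.18) − 1.38 = 5 log₁₀(d/10)
12.490 = 5 log₁₀(d/10)
log₁₀ d = (m − M − A)/5 + 1 = 3.4980
d = 10^3.4980 = 3148 pc

d ≈ 3150 pc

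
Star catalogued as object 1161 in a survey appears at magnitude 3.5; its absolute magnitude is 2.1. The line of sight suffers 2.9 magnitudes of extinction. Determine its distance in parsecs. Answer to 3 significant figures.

m − M = 5 log₁₀(d/10 pc) + A  ⇒  3.5 − (2.1) − 2.9 = 5 log₁₀(d/10)
-1.500 = 5 log₁₀(d/10)
log₁₀ d = (m − M − A)/5 + 1 = 0.7000
d = 10^0.7000 = 5.012 pc

d ≈ 5.01 pc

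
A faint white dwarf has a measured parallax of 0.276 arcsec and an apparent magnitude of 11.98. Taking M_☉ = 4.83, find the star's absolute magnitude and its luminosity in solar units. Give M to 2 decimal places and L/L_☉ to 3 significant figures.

M ≈ 14.18; L/L_☉ ≈ 1.81×10^-4

d = 1/p = 1/0.276″ = 3.623 pc
M = m − 5 log₁₀ d + 5 = 11.98 − 5·0.5591 + 5 = 14.185
M − M_☉ = 14.185 − 4.83 = 9.355
L/L_☉ = 10^(−0.4 × 9.355) = 1.812×10^-4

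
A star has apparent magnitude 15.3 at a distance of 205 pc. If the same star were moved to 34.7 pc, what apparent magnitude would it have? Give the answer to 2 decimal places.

m ≈ 11.44

Flux ∝ 1/d², so Δm = 5 log₁₀(d₂/d₁) = 5 log₁₀(34.7/205) = -3.857
m₂ = m₁ + Δm = 15.3 + (-3.857) = 11.443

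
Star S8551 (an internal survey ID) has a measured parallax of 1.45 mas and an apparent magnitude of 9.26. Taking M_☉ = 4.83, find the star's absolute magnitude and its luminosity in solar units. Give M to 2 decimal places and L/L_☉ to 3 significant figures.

M ≈ 0.07; L/L_☉ ≈ 80.4

d = 1/p = 1000/1.45 mas = 689.7 pc
M = m − 5 log₁₀ d + 5 = 9.26 − 5·2.8386 + 5 = 0.067
M − M_☉ = 0.067 − 4.83 = -4.763
L/L_☉ = 10^(−0.4 × -4.763) = 80.40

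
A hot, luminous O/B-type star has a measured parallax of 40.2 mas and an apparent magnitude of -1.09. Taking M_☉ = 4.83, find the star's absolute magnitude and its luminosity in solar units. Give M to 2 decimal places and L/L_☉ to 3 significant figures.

M ≈ -3.07; L/L_☉ ≈ 1440

d = 1/p = 1000/40.2 mas = 24.88 pc
M = m − 5 log₁₀ d + 5 = -1.09 − 5·1.3958 + 5 = -3.069
M − M_☉ = -3.069 − 4.83 = -7.899
L/L_☉ = 10^(−0.4 × -7.899) = 1444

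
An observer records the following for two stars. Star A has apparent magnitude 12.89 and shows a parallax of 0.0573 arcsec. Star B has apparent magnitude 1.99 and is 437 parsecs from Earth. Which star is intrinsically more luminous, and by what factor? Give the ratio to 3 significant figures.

Star A: d = 1/p = 1/0.0573″ = 17.45 pc
Star A: M = m − 5 log₁₀ d + 5 = 12.89 − 5·1.2418 + 5 = 11.681
Star B: M = m − 5 log₁₀ d + 5 = 1.99 − 5·2.6405 + 5 = -6.212
ΔM = M_A − M_B = 11.681 − (-6.212) = 17.893; smaller M is more luminous → Star B.
L ratio = 10^(0.4 |ΔM|) = 10^7.157 = 1.436×10^7

Star B is more luminous, by a factor of 1.44×10^7.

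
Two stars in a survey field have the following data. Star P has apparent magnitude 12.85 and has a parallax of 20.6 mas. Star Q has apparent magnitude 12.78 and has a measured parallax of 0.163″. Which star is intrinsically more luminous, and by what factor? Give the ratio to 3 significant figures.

Star P is more luminous, by a factor of 58.7.

Star P: p = 20.6 mas = 0.0206″ → d = 1/p = 48.54 pc
Star P: M = m − 5 log₁₀ d + 5 = 12.85 − 5·1.6861 + 5 = 9.419
Star Q: d = 1/p = 1/0.163″ = 6.135 pc
Star Q: M = m − 5 log₁₀ d + 5 = 12.78 − 5·0.7878 + 5 = 13.841
ΔM = M_P − M_Q = 9.419 − (13.841) = -4.422; smaller M is more luminous → Star P.
L ratio = 10^(0.4 |ΔM|) = 10^1.769 = 58.70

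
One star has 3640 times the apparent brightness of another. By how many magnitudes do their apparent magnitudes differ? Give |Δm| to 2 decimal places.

Pogson: Δm = −2.5 log₁₀(ratio) = −2.5 log₁₀(3640) = −2.5 × 3.5611 = -8.903

|Δm| ≈ 8.90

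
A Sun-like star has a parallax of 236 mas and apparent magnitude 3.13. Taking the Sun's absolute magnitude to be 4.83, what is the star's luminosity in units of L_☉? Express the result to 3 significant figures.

L/L_☉ ≈ 0.859

d = 1/p = 1000/236 mas = 4.237 pc
M = m − 5 log₁₀ d + 5 = 3.13 − 5·0.6271 + 5 = 4.995
M − M_☉ = 4.995 − 4.83 = 0.165
L/L_☉ = 10^(−0.4 × 0.165) = 0.8594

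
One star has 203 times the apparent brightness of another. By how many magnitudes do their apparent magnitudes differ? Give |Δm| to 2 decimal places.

Pogson: Δm = −2.5 log₁₀(ratio) = −2.5 log₁₀(203) = −2.5 × 2.3075 = -5.769

|Δm| ≈ 5.77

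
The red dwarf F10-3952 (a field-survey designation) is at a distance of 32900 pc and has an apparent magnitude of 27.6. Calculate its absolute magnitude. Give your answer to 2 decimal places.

M ≈ 10.01

5 log₁₀(d/10 pc) = 5 log₁₀(32900) − 5 = 17.586
M = m − 5 log₁₀(d/10) = 27.6 − 17.586 = 10.014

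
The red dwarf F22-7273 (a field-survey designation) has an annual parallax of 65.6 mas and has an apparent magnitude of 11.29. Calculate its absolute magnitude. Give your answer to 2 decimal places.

p = 65.6 mas = 0.0656″ → d = 1/p = 15.24 pc
5 log₁₀(d/10 pc) = 5 log₁₀(15.24) − 5 = 0.915
M = m − 5 log₁₀(d/10) = 11.29 − 0.915 = 10.375

M ≈ 10.37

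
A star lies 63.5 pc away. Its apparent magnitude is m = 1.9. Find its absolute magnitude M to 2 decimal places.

5 log₁₀(d/10 pc) = 5 log₁₀(63.50) − 5 = 4.014
M = m − 5 log₁₀(d/10) = 1.9 − 4.014 = -2.114

M ≈ -2.11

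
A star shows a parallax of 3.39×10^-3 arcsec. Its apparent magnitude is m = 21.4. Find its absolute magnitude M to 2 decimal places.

M ≈ 14.05

d = 1/p = 1/3.39×10^-3″ = 295.0 pc
5 log₁₀(d/10 pc) = 5 log₁₀(295.0) − 5 = 7.349
M = m − 5 log₁₀(d/10) = 21.4 − 7.349 = 14.051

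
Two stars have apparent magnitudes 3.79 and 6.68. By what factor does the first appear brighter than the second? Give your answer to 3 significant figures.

Δm = 3.79 − (6.68) = -2.89
Flux ratio = 10^(−0.4 Δm) = 10^(−0.4 × -2.89) = 10^1.156 = 14.32

14.3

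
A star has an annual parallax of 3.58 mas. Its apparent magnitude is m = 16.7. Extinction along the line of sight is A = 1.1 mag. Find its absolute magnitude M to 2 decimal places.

M ≈ 8.37

p = 3.58 mas = 3.58×10^-3″ → d = 1/p = 279.3 pc
5 log₁₀(d/10 pc) = 5 log₁₀(279.3) − 5 = 7.231
M = m − 5 log₁₀(d/10) − A = 16.7 − 7.231 − 1.1 = 8.369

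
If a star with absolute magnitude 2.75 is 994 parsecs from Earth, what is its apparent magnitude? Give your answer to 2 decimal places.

m ≈ 12.74

m = M + 5 log₁₀ d − 5 = 2.75 + 5·2.9974 − 5 = 12.737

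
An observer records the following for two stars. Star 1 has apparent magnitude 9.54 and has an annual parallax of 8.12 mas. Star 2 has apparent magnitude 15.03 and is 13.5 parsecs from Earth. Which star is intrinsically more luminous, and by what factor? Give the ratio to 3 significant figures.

Star 1 is more luminous, by a factor of 13100.

Star 1: p = 8.12 mas = 8.12×10^-3″ → d = 1/p = 123.2 pc
Star 1: M = m − 5 log₁₀ d + 5 = 9.54 − 5·2.0904 + 5 = 4.088
Star 2: M = m − 5 log₁₀ d + 5 = 15.03 − 5·1.1303 + 5 = 14.378
ΔM = M_1 − M_2 = 4.088 − (14.378) = -10.291; smaller M is more luminous → Star 1.
L ratio = 10^(0.4 |ΔM|) = 10^4.116 = 13070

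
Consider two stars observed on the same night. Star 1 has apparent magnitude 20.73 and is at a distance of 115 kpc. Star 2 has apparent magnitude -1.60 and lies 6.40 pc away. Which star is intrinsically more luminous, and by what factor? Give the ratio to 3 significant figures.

Star 1: d = 115 kpc = 115000 pc
Star 1: M = m − 5 log₁₀ d + 5 = 20.73 − 5·5.0607 + 5 = 0.427
Star 2: M = m − 5 log₁₀ d + 5 = -1.60 − 5·0.8062 + 5 = -0.631
ΔM = M_1 − M_2 = 0.427 − (-0.631) = 1.057; smaller M is more luminous → Star 2.
L ratio = 10^(0.4 |ΔM|) = 10^0.423 = 2.648

Star 2 is more luminous, by a factor of 2.65.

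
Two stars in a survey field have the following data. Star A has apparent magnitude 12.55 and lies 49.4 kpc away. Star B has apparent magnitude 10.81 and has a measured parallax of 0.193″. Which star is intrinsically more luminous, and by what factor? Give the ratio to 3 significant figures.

Star A is more luminous, by a factor of 1.83×10^7.

Star A: d = 49.4 kpc = 49400 pc
Star A: M = m − 5 log₁₀ d + 5 = 12.55 − 5·4.6937 + 5 = -5.919
Star B: d = 1/p = 1/0.193″ = 5.181 pc
Star B: M = m − 5 log₁₀ d + 5 = 10.81 − 5·0.7144 + 5 = 12.238
ΔM = M_A − M_B = -5.919 − (12.238) = -18.156; smaller M is more luminous → Star A.
L ratio = 10^(0.4 |ΔM|) = 10^7.263 = 1.830×10^7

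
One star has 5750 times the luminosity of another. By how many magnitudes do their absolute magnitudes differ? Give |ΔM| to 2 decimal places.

Pogson: ΔM = −2.5 log₁₀(ratio) = −2.5 log₁₀(5750) = −2.5 × 3.7597 = -9.399

|ΔM| ≈ 9.40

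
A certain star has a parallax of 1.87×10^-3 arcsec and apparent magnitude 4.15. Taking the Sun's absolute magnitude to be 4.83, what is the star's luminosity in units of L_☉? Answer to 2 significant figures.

L/L_☉ ≈ 5300

d = 1/p = 1/1.87×10^-3″ = 534.8 pc
M = m − 5 log₁₀ d + 5 = 4.15 − 5·2.7282 + 5 = -4.491
M − M_☉ = -4.491 − 4.83 = -9.321
L/L_☉ = 10^(−0.4 × -9.321) = 5350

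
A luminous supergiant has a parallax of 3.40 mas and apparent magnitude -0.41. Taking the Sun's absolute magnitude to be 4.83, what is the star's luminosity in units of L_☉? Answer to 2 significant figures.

L/L_☉ ≈ 110000

d = 1/p = 1000/3.40 mas = 294.1 pc
M = m − 5 log₁₀ d + 5 = -0.41 − 5·2.4685 + 5 = -7.753
M − M_☉ = -7.753 − 4.83 = -12.583
L/L_☉ = 10^(−0.4 × -12.583) = 107900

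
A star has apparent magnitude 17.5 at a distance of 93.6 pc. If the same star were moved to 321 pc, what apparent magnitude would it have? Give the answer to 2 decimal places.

m ≈ 20.18

Flux ∝ 1/d², so Δm = 5 log₁₀(d₂/d₁) = 5 log₁₀(321/93.6) = 2.676
m₂ = m₁ + Δm = 17.5 + (2.676) = 20.176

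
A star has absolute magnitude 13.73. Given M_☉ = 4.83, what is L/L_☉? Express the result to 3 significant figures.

M − M_☉ = 13.73 − 4.83 = 8.900
L/L_☉ = 10^(−0.4 (M − M_☉)) = 10^-3.560 = 2.754×10^-4

L/L_☉ ≈ 2.75×10^-4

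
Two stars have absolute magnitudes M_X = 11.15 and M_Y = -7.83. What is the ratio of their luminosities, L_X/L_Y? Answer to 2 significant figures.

ΔM = M_X − M_Y = 18.98
L_X/L_Y = 10^(−0.4 ΔM) = 10^-7.592 = 2.559×10^-8

L_X/L_Y ≈ 2.6×10^-8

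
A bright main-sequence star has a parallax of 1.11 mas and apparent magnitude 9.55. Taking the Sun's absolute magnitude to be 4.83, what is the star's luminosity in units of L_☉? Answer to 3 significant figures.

L/L_☉ ≈ 105

d = 1/p = 1000/1.11 mas = 900.9 pc
M = m − 5 log₁₀ d + 5 = 9.55 − 5·2.9547 + 5 = -0.223
M − M_☉ = -0.223 − 4.83 = -5.053
L/L_☉ = 10^(−0.4 × -5.053) = 105.0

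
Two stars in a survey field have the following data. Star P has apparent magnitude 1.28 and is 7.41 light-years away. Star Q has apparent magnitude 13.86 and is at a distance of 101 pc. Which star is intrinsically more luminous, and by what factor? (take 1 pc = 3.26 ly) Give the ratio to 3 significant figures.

Star P is more luminous, by a factor of 54.5.

Star P: d = 7.41 ly / 3.26 = 2.273 pc
Star P: M = m − 5 log₁₀ d + 5 = 1.28 − 5·0.3566 + 5 = 4.497
Star Q: M = m − 5 log₁₀ d + 5 = 13.86 − 5·2.0043 + 5 = 8.838
ΔM = M_P − M_Q = 4.497 − (8.838) = -4.341; smaller M is more luminous → Star P.
L ratio = 10^(0.4 |ΔM|) = 10^1.737 = 54.52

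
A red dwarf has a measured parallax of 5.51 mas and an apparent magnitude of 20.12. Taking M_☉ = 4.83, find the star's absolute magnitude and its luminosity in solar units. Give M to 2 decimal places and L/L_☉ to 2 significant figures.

M ≈ 13.83; L/L_☉ ≈ 2.5×10^-4

d = 1/p = 1000/5.51 mas = 181.5 pc
M = m − 5 log₁₀ d + 5 = 20.12 − 5·2.2588 + 5 = 13.826
M − M_☉ = 13.826 − 4.83 = 8.996
L/L_☉ = 10^(−0.4 × 8.996) = 2.522×10^-4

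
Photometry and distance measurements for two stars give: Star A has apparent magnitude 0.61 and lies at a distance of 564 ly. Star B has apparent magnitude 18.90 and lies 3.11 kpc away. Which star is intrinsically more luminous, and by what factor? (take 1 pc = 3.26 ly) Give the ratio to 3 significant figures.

Star A: d = 564 ly / 3.26 = 173.0 pc
Star A: M = m − 5 log₁₀ d + 5 = 0.61 − 5·2.2381 + 5 = -5.580
Star B: d = 3.11 kpc = 3110 pc
Star B: M = m − 5 log₁₀ d + 5 = 18.90 − 5·3.4928 + 5 = 6.436
ΔM = M_A − M_B = -5.580 − (6.436) = -12.017; smaller M is more luminous → Star A.
L ratio = 10^(0.4 |ΔM|) = 10^4.807 = 64060

Star A is more luminous, by a factor of 64100.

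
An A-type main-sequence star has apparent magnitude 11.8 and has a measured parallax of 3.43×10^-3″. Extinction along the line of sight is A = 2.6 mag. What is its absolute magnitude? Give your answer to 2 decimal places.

M ≈ 1.88

d = 1/p = 1/3.43×10^-3″ = 291.5 pc
5 log₁₀(d/10 pc) = 5 log₁₀(291.5) − 5 = 7.324
M = m − 5 log₁₀(d/10) − A = 11.8 − 7.324 − 2.6 = 1.876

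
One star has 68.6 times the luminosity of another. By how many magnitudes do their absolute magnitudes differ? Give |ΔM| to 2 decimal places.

|ΔM| ≈ 4.59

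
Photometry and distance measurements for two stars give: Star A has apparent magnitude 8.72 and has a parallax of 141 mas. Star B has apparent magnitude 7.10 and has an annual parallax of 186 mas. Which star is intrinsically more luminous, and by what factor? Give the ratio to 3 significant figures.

Star A: p = 141 mas = 0.141″ → d = 1/p = 7.092 pc
Star A: M = m − 5 log₁₀ d + 5 = 8.72 − 5·0.8508 + 5 = 9.466
Star B: p = 186 mas = 0.186″ → d = 1/p = 5.376 pc
Star B: M = m − 5 log₁₀ d + 5 = 7.10 − 5·0.7305 + 5 = 8.448
ΔM = M_A − M_B = 9.466 − (8.448) = 1.019; smaller M is more luminous → Star B.
L ratio = 10^(0.4 |ΔM|) = 10^0.407 = 2.555

Star B is more luminous, by a factor of 2.56.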